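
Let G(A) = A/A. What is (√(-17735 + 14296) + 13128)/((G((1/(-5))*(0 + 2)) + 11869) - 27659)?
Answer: -4376/5263 - I*√3439/15789 ≈ -0.83146 - 0.0037142*I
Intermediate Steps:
G(A) = 1
(√(-17735 + 14296) + 13128)/((G((1/(-5))*(0 + 2)) + 11869) - 27659) = (√(-17735 + 14296) + 13128)/((1 + 11869) - 27659) = (√(-3439) + 13128)/(11870 - 27659) = (I*√3439 + 13128)/(-15789) = (13128 + I*√3439)*(-1/15789) = -4376/5263 - I*√3439/15789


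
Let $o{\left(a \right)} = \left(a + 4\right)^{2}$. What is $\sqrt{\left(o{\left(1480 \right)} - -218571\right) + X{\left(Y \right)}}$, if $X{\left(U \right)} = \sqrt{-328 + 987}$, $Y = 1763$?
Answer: $\sqrt{2420827 + \sqrt{659}} \approx 1555.9$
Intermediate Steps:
$o{\left(a \right)} = \left(4 + a\right)^{2}$
$X{\left(U \right)} = \sqrt{659}$
$\sqrt{\left(o{\left(1480 \right)} - -218571\right) + X{\left(Y \right)}} = \sqrt{\left(\left(4 + 1480\right)^{2} - -218571\right) + \sqrt{659}} = \sqrt{\left(1484^{2} + 218571\right) + \sqrt{659}} = \sqrt{\left(2202256 + 218571\right) + \sqrt{659}} = \sqrt{2420827 + \sqrt{659}}$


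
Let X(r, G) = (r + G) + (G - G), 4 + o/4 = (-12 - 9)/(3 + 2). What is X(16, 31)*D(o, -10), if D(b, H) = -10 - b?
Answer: 5358/5 ≈ 1071.6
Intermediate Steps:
o = -164/5 (o = -16 + 4*((-12 - 9)/(3 + 2)) = -16 + 4*(-21/5) = -16 - 84/5 = -164/5 ≈ -32.800)
X(r, G) = G + r (X(r, G) = (G + r) + 0 = G + r)
X(16, 31)*D(o, -10) = (31 + 16)*(-10 - 1*(-164/5)) = 47*(-10 + 164/5) = 47*(114/5) = 5358/5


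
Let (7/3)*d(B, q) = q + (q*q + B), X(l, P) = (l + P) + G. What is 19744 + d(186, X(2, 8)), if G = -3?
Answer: 138934/7 ≈ 19848.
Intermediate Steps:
X(l, P) = -3 + P + l (X(l, P) = (l + P) - 3 = (P + l) - 3 = -3 + P + l)
d(B, q) = 3*B/7 + 3*q/7 + 3*q**2/7 (d(B, q) = 3*(q + (q*q + B))/7 = 3*(q + (q**2 + B))/7 = 3*(q + (B + q**2))/7 = 3*(B + q + q**2)/7 = 3*B/7 + 3*q/7 + 3*q**2/7)
19744 + d(186, X(2, 8)) = 19744 + ((3/7)*186 + 3*(-3 + 8 + 2)/7 + 3*(-3 + 8 + 2)**2/7) = 19744 + (558/7 + (3/7)*7 + (3/7)*7**2) = 19744 + (558/7 + 3 + (3/7)*49) = 19744 + (558/7 + 3 + 21) = 19744 + 726/7 = 138934/7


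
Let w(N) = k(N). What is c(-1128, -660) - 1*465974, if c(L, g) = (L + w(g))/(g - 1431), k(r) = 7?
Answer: -974350513/2091 ≈ -4.6597e+5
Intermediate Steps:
w(N) = 7
c(L, g) = (7 + L)/(-1431 + g) (c(L, g) = (L + 7)/(g - 1431) = (7 + L)/(-1431 + g))
c(-1128, -660) - 1*465974 = (7 - 1128)/(-1431 - 660) - 1*465974 = -1121/(-2091) - 465974 = -1/2091*(-1121) - 465974 = 1121/2091 - 465974 = -974350513/2091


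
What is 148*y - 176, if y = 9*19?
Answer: 25132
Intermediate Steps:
y = 171
148*y - 176 = 148*171 - 176 = 25308 - 176 = 25132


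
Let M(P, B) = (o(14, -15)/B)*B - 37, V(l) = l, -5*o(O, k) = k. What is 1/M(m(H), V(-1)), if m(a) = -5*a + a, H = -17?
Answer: -1/34 ≈ -0.029412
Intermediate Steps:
o(O, k) = -k/5
m(a) = -4*a
M(P, B) = -34 (M(P, B) = ((-1/5*(-15))/B)*B - 37 = (3/B)*B - 37 = 3 - 37 = -34)
1/M(m(H), V(-1)) = 1/(-34) = -1/34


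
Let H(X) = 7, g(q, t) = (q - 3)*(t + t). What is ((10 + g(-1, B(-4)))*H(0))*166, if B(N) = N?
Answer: 48804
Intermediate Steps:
g(q, t) = 2*t*(-3 + q) (g(q, t) = (-3 + q)*(2*t) = 2*t*(-3 + q))
((10 + g(-1, B(-4)))*H(0))*166 = ((10 + 2*(-4)*(-3 - 1))*7)*166 = ((10 + 2*(-4)*(-4))*7)*166 = ((10 + 32)*7)*166 = (42*7)*166 = 294*166 = 48804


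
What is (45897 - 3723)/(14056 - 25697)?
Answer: -42174/11641 ≈ -3.6229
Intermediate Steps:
(45897 - 3723)/(14056 - 25697) = 42174/(-11641) = 42174*(-1/11641) = -42174/11641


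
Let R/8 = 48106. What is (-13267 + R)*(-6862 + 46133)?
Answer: 14592357451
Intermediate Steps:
R = 384848 (R = 8*48106 = 384848)
(-13267 + R)*(-6862 + 46133) = (-13267 + 384848)*(-6862 + 46133) = 371581*39271 = 14592357451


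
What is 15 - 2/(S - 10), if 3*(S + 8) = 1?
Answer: 801/53 ≈ 15.113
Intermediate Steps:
S = -23/3 (S = -8 + (⅓)*1 = -8 + ⅓ = -23/3 ≈ -7.6667)
15 - 2/(S - 10) = 15 - 2/(-23/3 - 10) = 15 - 2/(-53/3) = 15 - 2*(-3/53) = 15 + 6/53 = 801/53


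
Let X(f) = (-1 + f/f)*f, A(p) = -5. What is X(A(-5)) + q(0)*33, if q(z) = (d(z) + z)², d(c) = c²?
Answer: 0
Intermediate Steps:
X(f) = 0 (X(f) = (-1 + 1)*f = 0*f = 0)
q(z) = (z + z²)² (q(z) = (z² + z)² = (z + z²)²)
X(A(-5)) + q(0)*33 = 0 + (0²*(1 + 0)²)*33 = 0 + (0*1²)*33 = 0 + (0*1)*33 = 0 + 0*33 = 0 + 0 = 0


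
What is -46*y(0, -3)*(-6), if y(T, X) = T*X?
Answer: 0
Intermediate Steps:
-46*y(0, -3)*(-6) = -0*(-3)*(-6) = -46*0*(-6) = 0*(-6) = 0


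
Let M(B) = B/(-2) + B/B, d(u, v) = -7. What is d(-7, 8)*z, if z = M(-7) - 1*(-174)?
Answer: -2499/2 ≈ -1249.5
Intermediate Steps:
M(B) = 1 - B/2 (M(B) = B*(-½) + 1 = -B/2 + 1 = 1 - B/2)
z = 357/2 (z = (1 - ½*(-7)) - 1*(-174) = (1 + 7/2) + 174 = 9/2 + 174 = 357/2 ≈ 178.50)
d(-7, 8)*z = -7*357/2 = -2499/2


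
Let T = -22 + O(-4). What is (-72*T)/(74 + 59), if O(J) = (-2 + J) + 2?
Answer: 1872/133 ≈ 14.075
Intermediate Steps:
O(J) = J
T = -26 (T = -22 - 4 = -26)
(-72*T)/(74 + 59) = (-72*(-26))/(74 + 59) = 1872/133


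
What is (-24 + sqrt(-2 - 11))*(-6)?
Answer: 144 - 6*I*sqrt(13) ≈ 144.0 - 21.633*I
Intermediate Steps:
(-24 + sqrt(-2 - 11))*(-6) = (-24 + sqrt(-13))*(-6) = (-24 + I*sqrt(13))*(-6) = 144 - 6*I*sqrt(13)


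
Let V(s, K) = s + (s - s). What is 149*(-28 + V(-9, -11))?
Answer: -5513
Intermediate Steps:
V(s, K) = s (V(s, K) = s + 0 = s)
149*(-28 + V(-9, -11)) = 149*(-28 - 9) = 149*(-37) = -5513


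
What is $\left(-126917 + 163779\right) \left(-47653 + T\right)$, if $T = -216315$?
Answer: $-9730388416$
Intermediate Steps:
$\left(-126917 + 163779\right) \left(-47653 + T\right) = \left(-126917 + 163779\right) \left(-47653 - 216315\right) = 36862 \left(-263968\right) = -9730388416$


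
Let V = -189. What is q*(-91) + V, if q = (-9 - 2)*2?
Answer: 1813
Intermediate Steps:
q = -22 (q = -11*2 = -22)
q*(-91) + V = -22*(-91) - 189 = 2002 - 189 = 1813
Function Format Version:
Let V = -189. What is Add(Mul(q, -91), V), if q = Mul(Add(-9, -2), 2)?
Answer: 1813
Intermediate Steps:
q = -22 (q = Mul(-11, 2) = -22)
Add(Mul(q, -91), V) = Add(Mul(-22, -91), -189) = Add(2002, -189) = 1813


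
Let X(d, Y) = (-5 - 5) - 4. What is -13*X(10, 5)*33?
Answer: 6006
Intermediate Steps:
X(d, Y) = -14 (X(d, Y) = -10 - 4 = -14)
-13*X(10, 5)*33 = -13*(-14)*33 = 182*33 = 6006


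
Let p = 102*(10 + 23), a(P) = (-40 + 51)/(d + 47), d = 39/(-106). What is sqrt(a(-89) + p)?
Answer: 2*sqrt(20562019918)/4943 ≈ 58.019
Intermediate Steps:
d = -39/106 (d = 39*(-1/106) = -39/106 ≈ -0.36792)
a(P) = 1166/4943 (a(P) = (-40 + 51)/(-39/106 + 47) = 11/(4943/106) = 11*(106/4943) = 1166/4943)
p = 3366 (p = 102*33 = 3366)
sqrt(a(-89) + p) = sqrt(1166/4943 + 3366) = sqrt(16639304/4943) = 2*sqrt(20562019918)/4943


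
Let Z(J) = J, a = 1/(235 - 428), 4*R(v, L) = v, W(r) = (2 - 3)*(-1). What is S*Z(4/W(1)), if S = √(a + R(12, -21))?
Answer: 68*√386/193 ≈ 6.9222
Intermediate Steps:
W(r) = 1 (W(r) = -1*(-1) = 1)
R(v, L) = v/4
a = -1/193 (a = 1/(-193) = -1/193 ≈ -0.0051813)
S = 17*√386/193 (S = √(-1/193 + (¼)*12) = √(-1/193 + 3) = √(578/193) = 17*√386/193 ≈ 1.7306)
S*Z(4/W(1)) = (17*√386/193)*(4/1) = (17*√386/193)*(4*1) = (17*√386/193)*4 = 68*√386/193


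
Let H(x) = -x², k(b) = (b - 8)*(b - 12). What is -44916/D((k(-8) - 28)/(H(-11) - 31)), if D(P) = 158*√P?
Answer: 22458*I*√2774/5767 ≈ 205.1*I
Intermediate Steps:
k(b) = (-12 + b)*(-8 + b) (k(b) = (-8 + b)*(-12 + b) = (-12 + b)*(-8 + b))
-44916/D((k(-8) - 28)/(H(-11) - 31)) = -44916*(-I*√38/(79*√((96 + (-8)² - 20*(-8)) - 28))) = -44916*(-I*√38/(79*√((96 + 64 + 160) - 28))) = -44916*(-I*√38/(79*√(320 - 28))) = -44916*(-I*√2774/11534) = -(-22458)*I*√2774/5767 = 22458*I*√2774/5767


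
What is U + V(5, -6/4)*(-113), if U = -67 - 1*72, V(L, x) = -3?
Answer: 200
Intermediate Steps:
U = -139 (U = -67 - 72 = -139)
U + V(5, -6/4)*(-113) = -139 - 3*(-113) = -139 + 339 = 200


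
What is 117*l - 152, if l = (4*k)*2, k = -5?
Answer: -4832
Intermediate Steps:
l = -40 (l = (4*(-5))*2 = -20*2 = -40)
117*l - 152 = 117*(-40) - 152 = -4680 - 152 = -4832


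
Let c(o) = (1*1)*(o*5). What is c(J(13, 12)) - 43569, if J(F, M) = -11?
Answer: -43624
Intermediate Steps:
c(o) = 5*o (c(o) = 1*(5*o) = 5*o)
c(J(13, 12)) - 43569 = 5*(-11) - 43569 = -55 - 43569 = -43624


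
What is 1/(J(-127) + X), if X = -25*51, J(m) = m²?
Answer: 1/14854 ≈ 6.7322e-5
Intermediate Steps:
X = -1275
1/(J(-127) + X) = 1/((-127)² - 1275) = 1/(16129 - 1275) = 1/14854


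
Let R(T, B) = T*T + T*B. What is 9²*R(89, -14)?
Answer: 540675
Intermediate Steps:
R(T, B) = T² + B*T
9²*R(89, -14) = 9²*(89*(-14 + 89)) = 81*(89*75) = 81*6675 = 540675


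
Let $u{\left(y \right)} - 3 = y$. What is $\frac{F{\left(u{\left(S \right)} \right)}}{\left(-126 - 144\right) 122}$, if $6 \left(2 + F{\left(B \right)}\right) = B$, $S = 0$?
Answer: $\frac{1}{21960} \approx 4.5537 \cdot 10^{-5}$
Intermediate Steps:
$u{\left(y \right)} = 3 + y$
$F{\left(B \right)} = -2 + \frac{B}{6}$
$\frac{F{\left(u{\left(S \right)} \right)}}{\left(-126 - 144\right) 122} = \frac{-2 + \frac{3 + 0}{6}}{\left(-126 - 144\right) 122} = \frac{-2 + \frac{1}{6} \cdot 3}{\left(-270\right) 122} = \frac{-2 + \frac{1}{2}}{-32940} = \left(- \frac{3}{2}\right) \left(- \frac{1}{32940}\right) = \frac{1}{21960}$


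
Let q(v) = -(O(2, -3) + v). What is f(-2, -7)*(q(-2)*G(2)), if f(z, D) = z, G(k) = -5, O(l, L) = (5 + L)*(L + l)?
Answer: 40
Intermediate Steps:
q(v) = 2 - v (q(v) = -(((-3)² + 5*(-3) + 5*2 - 3*2) + v) = -((9 - 15 + 10 - 6) + v) = -(-2 + v) = 2 - v)
f(-2, -7)*(q(-2)*G(2)) = -2*(2 - 1*(-2))*(-5) = -2*(2 + 2)*(-5) = -8*(-5) = -2*(-20) = 40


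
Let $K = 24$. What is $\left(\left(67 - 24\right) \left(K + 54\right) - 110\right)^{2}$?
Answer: $10523536$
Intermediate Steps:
$\left(\left(67 - 24\right) \left(K + 54\right) - 110\right)^{2} = \left(\left(67 - 24\right) \left(24 + 54\right) - 110\right)^{2} = \left(43 \cdot 78 - 110\right)^{2} = \left(3354 - 110\right)^{2} = 3244^{2} = 10523536$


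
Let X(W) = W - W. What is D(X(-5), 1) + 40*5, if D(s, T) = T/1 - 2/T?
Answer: 199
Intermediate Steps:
X(W) = 0
D(s, T) = T - 2/T (D(s, T) = T*1 - 2/T = T - 2/T)
D(X(-5), 1) + 40*5 = (1 - 2/1) + 40*5 = (1 - 2*1) + 200 = (1 - 2) + 200 = -1 + 200 = 199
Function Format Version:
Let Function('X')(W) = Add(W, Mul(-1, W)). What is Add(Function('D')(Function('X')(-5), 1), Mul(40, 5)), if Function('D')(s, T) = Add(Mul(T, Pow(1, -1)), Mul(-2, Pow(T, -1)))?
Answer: 199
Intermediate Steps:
Function('X')(W) = 0
Function('D')(s, T) = Add(T, Mul(-2, Pow(T, -1))) (Function('D')(s, T) = Add(Mul(T, 1), Mul(-2, Pow(T, -1))) = Add(T, Mul(-2, Pow(T, -1))))
Add(Function('D')(Function('X')(-5), 1), Mul(40, 5)) = Add(Add(1, Mul(-2, Pow(1, -1))), Mul(40, 5)) = Add(Add(1, Mul(-2, 1)), 200) = Add(Add(1, -2), 200) = Add(-1, 200) = 199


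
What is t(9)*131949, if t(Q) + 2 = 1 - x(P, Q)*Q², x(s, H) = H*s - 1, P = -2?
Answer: 202937562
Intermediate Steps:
x(s, H) = -1 + H*s
t(Q) = -1 - Q²*(-1 - 2*Q) (t(Q) = -2 + (1 - (-1 + Q*(-2))*Q²) = -2 + (1 - (-1 - 2*Q)*Q²) = -2 + (1 - Q²*(-1 - 2*Q)) = -1 - Q²*(-1 - 2*Q))
t(9)*131949 = (-1 + 9²*(1 + 2*9))*131949 = (-1 + 81*(1 + 18))*131949 = (-1 + 81*19)*131949 = (-1 + 1539)*131949 = 1538*131949 = 202937562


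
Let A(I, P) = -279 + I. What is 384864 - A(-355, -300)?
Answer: 385498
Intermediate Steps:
384864 - A(-355, -300) = 384864 - (-279 - 355) = 384864 - 1*(-634) = 384864 + 634 = 385498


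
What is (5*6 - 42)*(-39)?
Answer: 468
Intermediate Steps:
(5*6 - 42)*(-39) = (30 - 42)*(-39) = -12*(-39) = 468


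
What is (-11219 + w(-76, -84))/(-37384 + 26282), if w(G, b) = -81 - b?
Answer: 5608/5551 ≈ 1.0103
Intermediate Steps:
(-11219 + w(-76, -84))/(-37384 + 26282) = (-11219 + (-81 - 1*(-84)))/(-37384 + 26282) = (-11219 + (-81 + 84))/(-11102) = (-11219 + 3)*(-1/11102) = -11216*(-1/11102) = 5608/5551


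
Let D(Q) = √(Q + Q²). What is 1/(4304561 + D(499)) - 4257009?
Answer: -78879163380463871428/18529245153221 - 10*√2495/18529245153221 ≈ -4.2570e+6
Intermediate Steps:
1/(4304561 + D(499)) - 4257009 = 1/(4304561 + √(499*(1 + 499))) - 4257009 = 1/(4304561 + √(499*500)) - 4257009 = 1/(4304561 + √249500) - 4257009 = 1/(4304561 + 10*√2495) - 4257009 = -4257009 + 1/(4304561 + 10*√2495)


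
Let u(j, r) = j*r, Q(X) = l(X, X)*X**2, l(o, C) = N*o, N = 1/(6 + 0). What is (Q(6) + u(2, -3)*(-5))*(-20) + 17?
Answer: -1303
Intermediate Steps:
N = 1/6 ≈ 0.16667
l(o, C) = o/6
Q(X) = X**3/6 (Q(X) = (X/6)*X**2 = X**3/6)
(Q(6) + u(2, -3)*(-5))*(-20) + 17 = ((1/6)*6**3 + (2*(-3))*(-5))*(-20) + 17 = ((1/6)*216 - 6*(-5))*(-20) + 17 = (36 + 30)*(-20) + 17 = 66*(-20) + 17 = -1320 + 17 = -1303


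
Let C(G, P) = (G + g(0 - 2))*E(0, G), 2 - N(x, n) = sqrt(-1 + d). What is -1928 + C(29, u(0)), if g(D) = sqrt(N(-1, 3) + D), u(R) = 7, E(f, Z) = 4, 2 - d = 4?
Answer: -1812 + 4*3**(1/4)*sqrt(-I) ≈ -1808.3 - 3.7224*I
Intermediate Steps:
d = -2 (d = 2 - 1*4 = 2 - 4 = -2)
N(x, n) = 2 - I*sqrt(3) (N(x, n) = 2 - sqrt(-1 - 2) = 2 - sqrt(-3) = 2 - I*sqrt(3))
g(D) = sqrt(2 + D - I*sqrt(3)) (g(D) = sqrt((2 - I*sqrt(3)) + D) = sqrt(2 + D - I*sqrt(3)))
C(G, P) = 4*G + 4*3**(1/4)*sqrt(-I) (C(G, P) = (G + sqrt(2 + (0 - 2) - I*sqrt(3)))*4 = (G + sqrt(2 - 2 - I*sqrt(3)))*4 = (G + sqrt(-I*sqrt(3)))*4 = (G + 3**(1/4)*sqrt(-I))*4 = 4*G + 4*3**(1/4)*sqrt(-I))
-1928 + C(29, u(0)) = -1928 + (4*29 + 4*3**(1/4)*sqrt(-I)) = -1928 + (116 + 4*3**(1/4)*sqrt(-I)) = -1812 + 4*3**(1/4)*sqrt(-I)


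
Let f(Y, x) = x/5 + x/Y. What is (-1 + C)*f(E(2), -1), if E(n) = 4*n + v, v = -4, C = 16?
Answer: -27/4 ≈ -6.7500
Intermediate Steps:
E(n) = -4 + 4*n (E(n) = 4*n - 4 = -4 + 4*n)
f(Y, x) = x/5 + x/Y (f(Y, x) = x*(⅕) + x/Y = x/5 + x/Y)
(-1 + C)*f(E(2), -1) = (-1 + 16)*((⅕)*(-1) - 1/(-4 + 4*2)) = 15*(-⅕ - 1/(-4 + 8)) = 15*(-⅕ - 1/4) = 15*(-⅕ - 1*¼) = 15*(-⅕ - ¼) = 15*(-9/20) = -27/4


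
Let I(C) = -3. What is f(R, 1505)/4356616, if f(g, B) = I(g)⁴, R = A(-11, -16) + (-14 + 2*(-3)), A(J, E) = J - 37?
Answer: 81/4356616 ≈ 1.8592e-5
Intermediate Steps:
A(J, E) = -37 + J
R = -68 (R = (-37 - 11) + (-14 + 2*(-3)) = -48 + (-14 - 6) = -48 - 20 = -68)
f(g, B) = 81 (f(g, B) = (-3)⁴ = 81)
f(R, 1505)/4356616 = 81/4356616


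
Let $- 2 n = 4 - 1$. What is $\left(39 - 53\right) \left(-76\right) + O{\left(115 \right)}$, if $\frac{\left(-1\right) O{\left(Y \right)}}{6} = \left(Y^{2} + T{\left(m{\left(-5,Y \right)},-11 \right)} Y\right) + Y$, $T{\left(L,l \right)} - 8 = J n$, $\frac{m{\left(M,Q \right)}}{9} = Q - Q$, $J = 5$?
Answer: $-79321$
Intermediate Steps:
$n = - \frac{3}{2}$ ($n = - \frac{4 - 1}{2} = \left(- \frac{1}{2}\right) 3 = - \frac{3}{2} \approx -1.5$)
$m{\left(M,Q \right)} = 0$ ($m{\left(M,Q \right)} = 9 \left(Q - Q\right) = 9 \cdot 0 = 0$)
$T{\left(L,l \right)} = \frac{1}{2}$ ($T{\left(L,l \right)} = 8 + 5 \left(- \frac{3}{2}\right) = 8 - \frac{15}{2} = \frac{1}{2}$)
$O{\left(Y \right)} = - 9 Y - 6 Y^{2}$ ($O{\left(Y \right)} = - 6 \left(\left(Y^{2} + \frac{Y}{2}\right) + Y\right) = - 6 \left(Y^{2} + \frac{3 Y}{2}\right) = - 9 Y - 6 Y^{2}$)
$\left(39 - 53\right) \left(-76\right) + O{\left(115 \right)} = \left(39 - 53\right) \left(-76\right) - 345 \left(3 + 2 \cdot 115\right) = \left(-14\right) \left(-76\right) - 345 \left(3 + 230\right) = 1064 - 345 \cdot 233 = 1064 - 80385 = -79321$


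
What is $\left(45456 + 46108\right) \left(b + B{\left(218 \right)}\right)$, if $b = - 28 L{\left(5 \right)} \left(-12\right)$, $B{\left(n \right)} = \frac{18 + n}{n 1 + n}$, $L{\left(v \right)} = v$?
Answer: $\frac{16772601956}{109} \approx 1.5388 \cdot 10^{8}$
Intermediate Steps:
$B{\left(n \right)} = \frac{18 + n}{2 n}$ ($B{\left(n \right)} = \frac{18 + n}{n + n} = \frac{18 + n}{2 n}$)
$b = 1680$ ($b = \left(-28\right) 5 \left(-12\right) = \left(-140\right) \left(-12\right) = 1680$)
$\left(45456 + 46108\right) \left(b + B{\left(218 \right)}\right) = \left(45456 + 46108\right) \left(1680 + \frac{18 + 218}{2 \cdot 218}\right) = 91564 \left(1680 + \frac{1}{2} \cdot \frac{1}{218} \cdot 236\right) = 91564 \left(1680 + \frac{59}{109}\right) = 91564 \cdot \frac{183179}{109} = \frac{16772601956}{109}$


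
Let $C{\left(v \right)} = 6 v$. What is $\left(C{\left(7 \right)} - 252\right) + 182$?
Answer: $-28$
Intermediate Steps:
$\left(C{\left(7 \right)} - 252\right) + 182 = \left(6 \cdot 7 - 252\right) + 182 = \left(42 - 252\right) + 182 = -210 + 182 = -28$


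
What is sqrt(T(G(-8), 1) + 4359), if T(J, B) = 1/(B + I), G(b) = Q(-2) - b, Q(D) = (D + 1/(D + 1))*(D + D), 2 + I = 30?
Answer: 26*sqrt(5423)/29 ≈ 66.023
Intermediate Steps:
I = 28 (I = -2 + 30 = 28)
Q(D) = 2*D*(D + 1/(1 + D)) (Q(D) = (D + 1/(1 + D))*(2*D) = 2*D*(D + 1/(1 + D)))
G(b) = 12 - b (G(b) = 2*(-2)*(1 - 2 + (-2)**2)/(1 - 2) - b = 2*(-2)*(1 - 2 + 4)/(-1) - b = 2*(-2)*(-1)*3 - b = 12 - b)
T(J, B) = 1/(28 + B) (T(J, B) = 1/(B + 28) = 1/(28 + B))
sqrt(T(G(-8), 1) + 4359) = sqrt(1/(28 + 1) + 4359) = sqrt(1/29 + 4359) = sqrt(126412/29) = 26*sqrt(5423)/29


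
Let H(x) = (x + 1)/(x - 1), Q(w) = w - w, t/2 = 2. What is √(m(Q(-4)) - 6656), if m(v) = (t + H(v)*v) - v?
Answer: 2*I*√1663 ≈ 81.56*I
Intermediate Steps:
t = 4 (t = 2*2 = 4)
Q(w) = 0
H(x) = (1 + x)/(-1 + x)
m(v) = 4 - v + v*(1 + v)/(-1 + v) (m(v) = (4 + ((1 + v)/(-1 + v))*v) - v = (4 + v*(1 + v)/(-1 + v)) - v = 4 - v + v*(1 + v)/(-1 + v))
√(m(Q(-4)) - 6656) = √(2*(-2 + 3*0)/(-1 + 0) - 6656) = √(2*(-2 + 0)/(-1) - 6656) = √(2*(-1)*(-2) - 6656) = √(4 - 6656) = √(-6652) = 2*I*√1663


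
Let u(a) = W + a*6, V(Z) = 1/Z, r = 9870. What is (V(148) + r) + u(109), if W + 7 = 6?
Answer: 1557405/148 ≈ 10523.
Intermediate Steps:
W = -1 (W = -7 + 6 = -1)
u(a) = -1 + 6*a (u(a) = -1 + a*6 = -1 + 6*a)
(V(148) + r) + u(109) = (1/148 + 9870) + (-1 + 6*109) = (1/148 + 9870) + (-1 + 654) = 1460761/148 + 653 = 1557405/148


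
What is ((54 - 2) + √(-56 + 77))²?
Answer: (52 + √21)² ≈ 3201.6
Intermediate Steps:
((54 - 2) + √(-56 + 77))² = (52 + √21)²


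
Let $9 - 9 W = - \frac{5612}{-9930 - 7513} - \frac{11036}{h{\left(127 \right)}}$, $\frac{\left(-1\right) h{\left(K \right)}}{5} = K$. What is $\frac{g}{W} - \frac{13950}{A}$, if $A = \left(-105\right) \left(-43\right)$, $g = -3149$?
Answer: $\frac{10488705576235}{3223302747} \approx 3254.0$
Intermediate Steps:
$h{\left(K \right)} = - 5 K$
$A = 4515$
$W = - \frac{10708647}{11076305}$ ($W = 1 - \frac{- \frac{5612}{-9930 - 7513} - \frac{11036}{\left(-5\right) 127}}{9} = 1 - \frac{- \frac{5612}{-17443} - \frac{11036}{-635}}{9} = 1 - \frac{\left(-5612\right) \left(- \frac{1}{17443}\right) - - \frac{11036}{635}}{9} = 1 - \frac{\frac{5612}{17443} + \frac{11036}{635}}{9} = 1 - \frac{21784952}{11076305} = - \frac{10708647}{11076305} \approx -0.96681$)
$\frac{g}{W} - \frac{13950}{A} = - \frac{3149}{- \frac{10708647}{11076305}} - \frac{13950}{4515} = \left(-3149\right) \left(- \frac{11076305}{10708647}\right) - \frac{930}{301} = \frac{34879284445}{10708647} - \frac{930}{301} = \frac{10488705576235}{3223302747}$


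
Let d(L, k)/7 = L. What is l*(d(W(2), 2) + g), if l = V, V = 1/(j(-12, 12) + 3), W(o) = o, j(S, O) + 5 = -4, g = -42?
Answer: 14/3 ≈ 4.6667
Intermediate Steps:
j(S, O) = -9 (j(S, O) = -5 - 4 = -9)
V = -⅙ (V = 1/(-9 + 3) = 1/(-6) = -⅙ ≈ -0.16667)
l = -⅙ ≈ -0.16667
d(L, k) = 7*L
l*(d(W(2), 2) + g) = -(7*2 - 42)/6 = -(14 - 42)/6 = -⅙*(-28) = 14/3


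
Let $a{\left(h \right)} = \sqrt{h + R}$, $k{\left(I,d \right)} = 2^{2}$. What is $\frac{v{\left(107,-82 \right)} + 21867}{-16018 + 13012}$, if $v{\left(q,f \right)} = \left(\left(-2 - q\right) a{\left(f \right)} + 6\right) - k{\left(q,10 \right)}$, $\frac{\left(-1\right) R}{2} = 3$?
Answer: $- \frac{21869}{3006} + \frac{109 i \sqrt{22}}{1503} \approx -7.2751 + 0.34016 i$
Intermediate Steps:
$R = -6$ ($R = \left(-2\right) 3 = -6$)
$k{\left(I,d \right)} = 4$
$a{\left(h \right)} = \sqrt{-6 + h}$ ($a{\left(h \right)} = \sqrt{h - 6} = \sqrt{-6 + h}$)
$v{\left(q,f \right)} = 2 + \sqrt{-6 + f} \left(-2 - q\right)$ ($v{\left(q,f \right)} = \left(\left(-2 - q\right) \sqrt{-6 + f} + 6\right) - 4 = \left(\sqrt{-6 + f} \left(-2 - q\right) + 6\right) - 4 = \left(6 + \sqrt{-6 + f} \left(-2 - q\right)\right) - 4 = 2 + \sqrt{-6 + f} \left(-2 - q\right)$)
$\frac{v{\left(107,-82 \right)} + 21867}{-16018 + 13012} = \frac{\left(2 - 2 \sqrt{-6 - 82} - 107 \sqrt{-6 - 82}\right) + 21867}{-16018 + 13012} = \frac{\left(2 - 2 \sqrt{-88} - 107 \sqrt{-88}\right) + 21867}{-3006} = \left(\left(2 - 2 \cdot 2 i \sqrt{22} - 107 \cdot 2 i \sqrt{22}\right) + 21867\right) \left(- \frac{1}{3006}\right) = \left(\left(2 - 4 i \sqrt{22} - 214 i \sqrt{22}\right) + 21867\right) \left(- \frac{1}{3006}\right) = \left(\left(2 - 218 i \sqrt{22}\right) + 21867\right) \left(- \frac{1}{3006}\right) = \left(21869 - 218 i \sqrt{22}\right) \left(- \frac{1}{3006}\right) = - \frac{21869}{3006} + \frac{109 i \sqrt{22}}{1503}$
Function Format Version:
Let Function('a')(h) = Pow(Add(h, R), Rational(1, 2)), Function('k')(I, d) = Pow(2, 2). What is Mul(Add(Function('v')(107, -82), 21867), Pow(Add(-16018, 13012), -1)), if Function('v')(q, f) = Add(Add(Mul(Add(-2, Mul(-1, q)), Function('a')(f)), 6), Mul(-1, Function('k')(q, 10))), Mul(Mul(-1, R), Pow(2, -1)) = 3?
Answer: Add(Rational(-21869, 3006), Mul(Rational(109, 1503), I, Pow(22, Rational(1, 2)))) ≈ Add(-7.2751, Mul(0.34016, I))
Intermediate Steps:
R = -6 (R = Mul(-2, 3) = -6)
Function('k')(I, d) = 4
Function('a')(h) = Pow(Add(-6, h), Rational(1, 2)) (Function('a')(h) = Pow(Add(h, -6), Rational(1, 2)) = Pow(Add(-6, h), Rational(1, 2)))
Function('v')(q, f) = Add(2, Mul(Pow(Add(-6, f), Rational(1, 2)), Add(-2, Mul(-1, q)))) (Function('v')(q, f) = Add(Add(Mul(Add(-2, Mul(-1, q)), Pow(Add(-6, f), Rational(1, 2))), 6), Mul(-1, 4)) = Add(Add(Mul(Pow(Add(-6, f), Rational(1, 2)), Add(-2, Mul(-1, q))), 6), -4) = Add(Add(6, Mul(Pow(Add(-6, f), Rational(1, 2)), Add(-2, Mul(-1, q)))), -4) = Add(2, Mul(Pow(Add(-6, f), Rational(1, 2)), Add(-2, Mul(-1, q)))))
Mul(Add(Function('v')(107, -82), 21867), Pow(Add(-16018, 13012), -1)) = Mul(Add(Add(2, Mul(-2, Pow(Add(-6, -82), Rational(1, 2))), Mul(-1, 107, Pow(Add(-6, -82), Rational(1, 2)))), 21867), Pow(Add(-16018, 13012), -1)) = Mul(Add(Add(2, Mul(-2, Pow(-88, Rational(1, 2))), Mul(-1, 107, Pow(-88, Rational(1, 2)))), 21867), Pow(-3006, -1)) = Mul(Add(Add(2, Mul(-2, Mul(2, I, Pow(22, Rational(1, 2)))), Mul(-1, 107, Mul(2, I, Pow(22, Rational(1, 2))))), 21867), Rational(-1, 3006)) = Mul(Add(Add(2, Mul(-4, I, Pow(22, Rational(1, 2))), Mul(-214, I, Pow(22, Rational(1, 2)))), 21867), Rational(-1, 3006)) = Mul(Add(Add(2, Mul(-218, I, Pow(22, Rational(1, 2)))), 21867), Rational(-1, 3006)) = Mul(Add(21869, Mul(-218, I, Pow(22, Rational(1, 2)))), Rational(-1, 3006)) = Add(Rational(-21869, 3006), Mul(Rational(109, 1503), I, Pow(22, Rational(1, 2))))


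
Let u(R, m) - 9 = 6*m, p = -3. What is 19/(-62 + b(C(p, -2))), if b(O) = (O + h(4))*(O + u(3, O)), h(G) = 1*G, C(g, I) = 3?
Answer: 19/148 ≈ 0.12838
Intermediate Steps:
u(R, m) = 9 + 6*m
h(G) = G
b(O) = (4 + O)*(9 + 7*O) (b(O) = (O + 4)*(O + (9 + 6*O)) = (4 + O)*(9 + 7*O))
19/(-62 + b(C(p, -2))) = 19/(-62 + (36 + 7*3² + 37*3)) = 19/(-62 + (36 + 7*9 + 111)) = 19/(-62 + (36 + 63 + 111)) = 19/(-62 + 210) = 19/148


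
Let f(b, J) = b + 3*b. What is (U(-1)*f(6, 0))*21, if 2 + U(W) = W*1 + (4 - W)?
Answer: 1008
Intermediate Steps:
f(b, J) = 4*b
U(W) = 2 (U(W) = -2 + (W*1 + (4 - W)) = -2 + (W + (4 - W)) = -2 + 4 = 2)
(U(-1)*f(6, 0))*21 = (2*(4*6))*21 = (2*24)*21 = 48*21 = 1008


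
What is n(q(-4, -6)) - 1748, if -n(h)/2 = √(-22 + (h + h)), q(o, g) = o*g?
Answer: -1748 - 2*√26 ≈ -1758.2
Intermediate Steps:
q(o, g) = g*o
n(h) = -2*√(-22 + 2*h) (n(h) = -2*√(-22 + (h + h)) = -2*√(-22 + 2*h))
n(q(-4, -6)) - 1748 = -2*√(-22 + 2*(-6*(-4))) - 1748 = -2*√(-22 + 2*24) - 1748 = -2*√(-22 + 48) - 1748 = -2*√26 - 1748 = -1748 - 2*√26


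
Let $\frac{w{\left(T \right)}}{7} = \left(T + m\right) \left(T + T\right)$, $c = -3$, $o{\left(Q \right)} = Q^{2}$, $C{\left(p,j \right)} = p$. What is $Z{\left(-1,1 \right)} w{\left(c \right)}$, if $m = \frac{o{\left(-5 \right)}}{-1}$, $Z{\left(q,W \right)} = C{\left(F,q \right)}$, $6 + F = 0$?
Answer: $-7056$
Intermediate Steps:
$F = -6$ ($F = -6 + 0 = -6$)
$Z{\left(q,W \right)} = -6$
$m = -25$ ($m = \frac{\left(-5\right)^{2}}{-1} = 25 \left(-1\right) = -25$)
$w{\left(T \right)} = 14 T \left(-25 + T\right)$ ($w{\left(T \right)} = 7 \left(T - 25\right) \left(T + T\right) = 7 \left(-25 + T\right) 2 T = 7 \cdot 2 T \left(-25 + T\right) = 14 T \left(-25 + T\right)$)
$Z{\left(-1,1 \right)} w{\left(c \right)} = - 6 \cdot 14 \left(-3\right) \left(-25 - 3\right) = - 6 \cdot 14 \left(-3\right) \left(-28\right) = \left(-6\right) 1176 = -7056$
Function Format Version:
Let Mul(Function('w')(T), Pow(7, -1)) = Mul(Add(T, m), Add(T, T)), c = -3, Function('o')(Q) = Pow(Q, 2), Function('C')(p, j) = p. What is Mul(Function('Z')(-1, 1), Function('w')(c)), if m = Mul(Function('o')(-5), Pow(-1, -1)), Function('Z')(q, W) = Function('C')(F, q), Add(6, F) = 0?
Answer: -7056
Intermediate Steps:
F = -6 (F = Add(-6, 0) = -6)
Function('Z')(q, W) = -6
m = -25 (m = Mul(Pow(-5, 2), Pow(-1, -1)) = Mul(25, -1) = -25)
Function('w')(T) = Mul(14, T, Add(-25, T)) (Function('w')(T) = Mul(7, Mul(Add(T, -25), Add(T, T))) = Mul(7, Mul(Add(-25, T), Mul(2, T))) = Mul(7, Mul(2, T, Add(-25, T))) = Mul(14, T, Add(-25, T)))
Mul(Function('Z')(-1, 1), Function('w')(c)) = Mul(-6, Mul(14, -3, Add(-25, -3))) = Mul(-6, Mul(14, -3, -28)) = Mul(-6, 1176) = -7056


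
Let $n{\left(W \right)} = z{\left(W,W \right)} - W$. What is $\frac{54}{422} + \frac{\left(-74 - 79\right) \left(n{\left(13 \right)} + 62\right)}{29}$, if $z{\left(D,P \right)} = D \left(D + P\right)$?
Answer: $- \frac{12492738}{6119} \approx -2041.6$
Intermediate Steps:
$n{\left(W \right)} = - W + 2 W^{2}$ ($n{\left(W \right)} = W \left(W + W\right) - W = W 2 W - W = 2 W^{2} - W = - W + 2 W^{2}$)
$\frac{54}{422} + \frac{\left(-74 - 79\right) \left(n{\left(13 \right)} + 62\right)}{29} = \frac{54}{422} + \frac{\left(-74 - 79\right) \left(13 \left(-1 + 2 \cdot 13\right) + 62\right)}{29} = 54 \cdot \frac{1}{422} + - 153 \left(13 \left(-1 + 26\right) + 62\right) \frac{1}{29} = \frac{27}{211} + - 153 \left(13 \cdot 25 + 62\right) \frac{1}{29} = \frac{27}{211} + - 153 \left(325 + 62\right) \frac{1}{29} = \frac{27}{211} + \left(-153\right) 387 \cdot \frac{1}{29} = \frac{27}{211} - \frac{59211}{29} = - \frac{12492738}{6119}$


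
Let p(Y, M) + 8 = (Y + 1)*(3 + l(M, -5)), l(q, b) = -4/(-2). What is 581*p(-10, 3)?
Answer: -30793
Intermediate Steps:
l(q, b) = 2 (l(q, b) = -4*(-1/2) = 2)
p(Y, M) = -3 + 5*Y (p(Y, M) = -8 + (Y + 1)*(3 + 2) = -8 + (1 + Y)*5 = -8 + (5 + 5*Y) = -3 + 5*Y)
581*p(-10, 3) = 581*(-3 + 5*(-10)) = 581*(-3 - 50) = 581*(-53) = -30793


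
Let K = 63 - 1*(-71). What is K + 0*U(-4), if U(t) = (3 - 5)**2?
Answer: 134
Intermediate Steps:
K = 134 (K = 63 + 71 = 134)
U(t) = 4 (U(t) = (-2)**2 = 4)
K + 0*U(-4) = 134 + 0*4 = 134 + 0 = 134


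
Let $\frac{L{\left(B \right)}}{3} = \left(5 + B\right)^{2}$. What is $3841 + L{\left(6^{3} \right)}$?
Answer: $150364$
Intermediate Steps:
$L{\left(B \right)} = 3 \left(5 + B\right)^{2}$
$3841 + L{\left(6^{3} \right)} = 3841 + 3 \left(5 + 6^{3}\right)^{2} = 3841 + 3 \left(5 + 216\right)^{2} = 3841 + 3 \cdot 221^{2} = 3841 + 3 \cdot 48841 = 3841 + 146523 = 150364$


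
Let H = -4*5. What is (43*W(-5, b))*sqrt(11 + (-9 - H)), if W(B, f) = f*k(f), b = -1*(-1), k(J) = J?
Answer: 43*sqrt(22) ≈ 201.69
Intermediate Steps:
H = -20
b = 1
W(B, f) = f**2 (W(B, f) = f*f = f**2)
(43*W(-5, b))*sqrt(11 + (-9 - H)) = (43*1**2)*sqrt(11 + (-9 - 1*(-20))) = (43*1)*sqrt(11 + (-9 + 20)) = 43*sqrt(11 + 11) = 43*sqrt(22)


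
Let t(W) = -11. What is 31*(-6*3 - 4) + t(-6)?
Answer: -693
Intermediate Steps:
31*(-6*3 - 4) + t(-6) = 31*(-6*3 - 4) - 11 = 31*(-18 - 4) - 11 = 31*(-22) - 11 = -682 - 11 = -693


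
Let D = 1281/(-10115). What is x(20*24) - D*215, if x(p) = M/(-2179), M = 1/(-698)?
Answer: 11968292887/439552238 ≈ 27.228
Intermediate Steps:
M = -1/698 ≈ -0.0014327
D = -183/1445 (D = 1281*(-1/10115) = -183/1445 ≈ -0.12664)
x(p) = 1/1520942 (x(p) = -1/698/(-2179) = -1/698*(-1/2179) = 1/1520942)
x(20*24) - D*215 = 1/1520942 - (-183)*215/1445 = 1/1520942 - 1*(-7869/289) = 1/1520942 + 7869/289 = 11968292887/439552238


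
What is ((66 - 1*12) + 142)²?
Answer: 38416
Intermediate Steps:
((66 - 1*12) + 142)² = ((66 - 12) + 142)² = (54 + 142)² = 196² = 38416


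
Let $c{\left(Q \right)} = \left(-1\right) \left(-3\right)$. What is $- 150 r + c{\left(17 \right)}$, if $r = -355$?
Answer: $53253$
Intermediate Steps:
$c{\left(Q \right)} = 3$
$- 150 r + c{\left(17 \right)} = \left(-150\right) \left(-355\right) + 3 = 53250 + 3 = 53253$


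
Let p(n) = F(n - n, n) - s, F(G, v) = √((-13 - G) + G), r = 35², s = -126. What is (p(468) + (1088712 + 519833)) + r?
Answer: 1609896 + I*√13 ≈ 1.6099e+6 + 3.6056*I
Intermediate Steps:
r = 1225
F(G, v) = I*√13 (F(G, v) = √(-13) = I*√13)
p(n) = 126 + I*√13 (p(n) = I*√13 - 1*(-126) = I*√13 + 126 = 126 + I*√13)
(p(468) + (1088712 + 519833)) + r = ((126 + I*√13) + (1088712 + 519833)) + 1225 = ((126 + I*√13) + 1608545) + 1225 = (1608671 + I*√13) + 1225 = 1609896 + I*√13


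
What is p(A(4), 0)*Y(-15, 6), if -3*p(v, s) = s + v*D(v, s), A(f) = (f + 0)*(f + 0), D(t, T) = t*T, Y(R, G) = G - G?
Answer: 0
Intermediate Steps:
Y(R, G) = 0
D(t, T) = T*t
A(f) = f² (A(f) = f*f = f²)
p(v, s) = -s/3 - s*v²/3 (p(v, s) = -(s + v*(s*v))/3 = -(s + s*v²)/3 = -s/3 - s*v²/3)
p(A(4), 0)*Y(-15, 6) = ((⅓)*0*(-1 - (4²)²))*0 = ((⅓)*0*(-1 - 1*16²))*0 = ((⅓)*0*(-1 - 1*256))*0 = ((⅓)*0*(-1 - 256))*0 = ((⅓)*0*(-257))*0 = 0*0 = 0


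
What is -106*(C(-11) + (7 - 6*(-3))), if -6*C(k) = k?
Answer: -8533/3 ≈ -2844.3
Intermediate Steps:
C(k) = -k/6
-106*(C(-11) + (7 - 6*(-3))) = -106*(-⅙*(-11) + (7 - 6*(-3))) = -106*(11/6 + (7 + 18)) = -106*(11/6 + 25) = -106*161/6 = -8533/3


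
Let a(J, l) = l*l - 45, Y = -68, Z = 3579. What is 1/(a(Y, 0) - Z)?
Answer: -1/3624 ≈ -0.00027594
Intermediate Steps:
a(J, l) = -45 + l² (a(J, l) = l² - 45 = -45 + l²)
1/(a(Y, 0) - Z) = 1/((-45 + 0²) - 1*3579) = 1/((-45 + 0) - 3579) = 1/(-45 - 3579) = 1/(-3624) = -1/3624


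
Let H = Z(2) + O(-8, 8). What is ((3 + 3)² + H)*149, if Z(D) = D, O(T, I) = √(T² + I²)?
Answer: 5662 + 1192*√2 ≈ 7347.7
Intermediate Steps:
O(T, I) = √(I² + T²)
H = 2 + 8*√2 (H = 2 + √(8² + (-8)²) = 2 + √(64 + 64) = 2 + √128 = 2 + 8*√2 ≈ 13.314)
((3 + 3)² + H)*149 = ((3 + 3)² + (2 + 8*√2))*149 = (6² + (2 + 8*√2))*149 = (36 + (2 + 8*√2))*149 = (38 + 8*√2)*149 = 5662 + 1192*√2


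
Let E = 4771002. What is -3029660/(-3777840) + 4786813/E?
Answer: 271152729527/150200684964 ≈ 1.8053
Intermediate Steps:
-3029660/(-3777840) + 4786813/E = -3029660/(-3777840) + 4786813/4771002 = -3029660*(-1/3777840) + 4786813*(1/4771002) = 151483/188892 + 4786813/4771002 = 271152729527/150200684964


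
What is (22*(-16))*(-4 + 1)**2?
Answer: -3168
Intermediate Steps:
(22*(-16))*(-4 + 1)**2 = -352*(-3)**2 = -352*9 = -3168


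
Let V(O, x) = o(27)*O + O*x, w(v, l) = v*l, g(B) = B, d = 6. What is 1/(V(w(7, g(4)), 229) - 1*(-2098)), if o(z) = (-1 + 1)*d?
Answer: 1/8510 ≈ 0.00011751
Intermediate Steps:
w(v, l) = l*v
o(z) = 0 (o(z) = (-1 + 1)*6 = 0*6 = 0)
V(O, x) = O*x (V(O, x) = 0*O + O*x = 0 + O*x = O*x)
1/(V(w(7, g(4)), 229) - 1*(-2098)) = 1/((4*7)*229 - 1*(-2098)) = 1/(28*229 + 2098) = 1/(6412 + 2098) = 1/8510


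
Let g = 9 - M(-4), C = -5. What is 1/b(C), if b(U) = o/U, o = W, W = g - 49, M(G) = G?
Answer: 5/36 ≈ 0.13889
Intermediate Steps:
g = 13 (g = 9 - 1*(-4) = 9 + 4 = 13)
W = -36 (W = 13 - 49 = -36)
o = -36
b(U) = -36/U
1/b(C) = 1/(-36/(-5)) = 1/(-36*(-⅕)) = 1/(36/5) = 5/36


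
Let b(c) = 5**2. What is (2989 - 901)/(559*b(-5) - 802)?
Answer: 696/4391 ≈ 0.15851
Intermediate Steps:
b(c) = 25
(2989 - 901)/(559*b(-5) - 802) = (2989 - 901)/(559*25 - 802) = 2088/(13975 - 802) = 2088/13173 = 2088*(1/13173) = 696/4391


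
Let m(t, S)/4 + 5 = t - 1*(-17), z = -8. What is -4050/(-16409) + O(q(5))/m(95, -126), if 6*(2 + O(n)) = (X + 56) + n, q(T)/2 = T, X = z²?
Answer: 6168331/21069156 ≈ 0.29277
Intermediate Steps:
X = 64 (X = (-8)² = 64)
q(T) = 2*T
O(n) = 18 + n/6 (O(n) = -2 + ((64 + 56) + n)/6 = -2 + (120 + n)/6 = -2 + (20 + n/6) = 18 + n/6)
m(t, S) = 48 + 4*t (m(t, S) = -20 + 4*(t - 1*(-17)) = -20 + 4*(t + 17) = -20 + 4*(17 + t) = -20 + (68 + 4*t) = 48 + 4*t)
-4050/(-16409) + O(q(5))/m(95, -126) = -4050/(-16409) + (18 + (2*5)/6)/(48 + 4*95) = -4050*(-1/16409) + (18 + (⅙)*10)/(48 + 380) = 4050/16409 + (18 + 5/3)/428 = 4050/16409 + (59/3)*(1/428) = 4050/16409 + 59/1284 = 6168331/21069156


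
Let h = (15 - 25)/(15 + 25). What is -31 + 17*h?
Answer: -141/4 ≈ -35.250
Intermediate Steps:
h = -¼ (h = -10/40 = -10*1/40 = -¼ ≈ -0.25000)
-31 + 17*h = -31 + 17*(-¼) = -31 - 17/4 = -141/4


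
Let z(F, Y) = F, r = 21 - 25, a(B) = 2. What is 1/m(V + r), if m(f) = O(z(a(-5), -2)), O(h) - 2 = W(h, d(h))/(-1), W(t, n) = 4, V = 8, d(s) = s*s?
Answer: -½ ≈ -0.50000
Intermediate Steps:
d(s) = s²
r = -4
O(h) = -2 (O(h) = 2 + 4/(-1) = 2 + 4*(-1) = 2 - 4 = -2)
m(f) = -2
1/m(V + r) = 1/(-2) = -½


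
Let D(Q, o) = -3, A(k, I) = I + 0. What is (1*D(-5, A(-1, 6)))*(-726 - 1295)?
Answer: 6063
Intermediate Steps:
A(k, I) = I
(1*D(-5, A(-1, 6)))*(-726 - 1295) = (1*(-3))*(-726 - 1295) = -3*(-2021) = 6063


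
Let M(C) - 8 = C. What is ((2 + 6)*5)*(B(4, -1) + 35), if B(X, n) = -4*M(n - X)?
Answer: 920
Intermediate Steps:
M(C) = 8 + C
B(X, n) = -32 - 4*n + 4*X (B(X, n) = -4*(8 + (n - X)) = -4*(8 + n - X) = -32 - 4*n + 4*X)
((2 + 6)*5)*(B(4, -1) + 35) = ((2 + 6)*5)*((-32 - 4*(-1) + 4*4) + 35) = (8*5)*((-32 + 4 + 16) + 35) = 40*(-12 + 35) = 40*23 = 920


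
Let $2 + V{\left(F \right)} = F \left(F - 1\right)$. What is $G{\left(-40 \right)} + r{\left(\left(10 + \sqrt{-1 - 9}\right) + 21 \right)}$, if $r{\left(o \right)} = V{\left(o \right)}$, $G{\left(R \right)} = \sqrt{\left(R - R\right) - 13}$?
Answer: $918 + i \sqrt{13} + 61 i \sqrt{10} \approx 918.0 + 196.5 i$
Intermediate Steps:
$G{\left(R \right)} = i \sqrt{13}$ ($G{\left(R \right)} = \sqrt{0 - 13} = \sqrt{-13} = i \sqrt{13}$)
$V{\left(F \right)} = -2 + F \left(-1 + F\right)$ ($V{\left(F \right)} = -2 + F \left(F - 1\right) = -2 + F \left(-1 + F\right)$)
$r{\left(o \right)} = -2 + o^{2} - o$
$G{\left(-40 \right)} + r{\left(\left(10 + \sqrt{-1 - 9}\right) + 21 \right)} = i \sqrt{13} - \left(33 + \sqrt{-1 - 9} - \left(\left(10 + \sqrt{-1 - 9}\right) + 21\right)^{2}\right) = i \sqrt{13} - \left(33 + \sqrt{-10} - \left(\left(10 + \sqrt{-10}\right) + 21\right)^{2}\right) = i \sqrt{13} - \left(33 - \left(\left(10 + i \sqrt{10}\right) + 21\right)^{2} + i \sqrt{10}\right) = i \sqrt{13} - \left(33 - \left(31 + i \sqrt{10}\right)^{2} + i \sqrt{10}\right) = -33 + \left(31 + i \sqrt{10}\right)^{2} + i \sqrt{13} - i \sqrt{10}$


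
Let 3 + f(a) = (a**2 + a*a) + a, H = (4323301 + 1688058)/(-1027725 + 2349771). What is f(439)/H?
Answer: 510148466388/6011359 ≈ 84864.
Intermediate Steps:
H = 6011359/1322046 ≈ 4.5470
f(a) = -3 + a + 2*a**2 (f(a) = -3 + ((a**2 + a*a) + a) = -3 + ((a**2 + a**2) + a) = -3 + (2*a**2 + a) = -3 + (a + 2*a**2) = -3 + a + 2*a**2)
f(439)/H = (-3 + 439 + 2*439**2)/(6011359/1322046) = (-3 + 439 + 2*192721)*(1322046/6011359) = (-3 + 439 + 385442)*(1322046/6011359) = 385878*(1322046/6011359) = 510148466388/6011359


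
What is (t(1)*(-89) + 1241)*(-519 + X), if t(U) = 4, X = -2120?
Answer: -2335515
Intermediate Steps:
(t(1)*(-89) + 1241)*(-519 + X) = (4*(-89) + 1241)*(-519 - 2120) = (-356 + 1241)*(-2639) = 885*(-2639) = -2335515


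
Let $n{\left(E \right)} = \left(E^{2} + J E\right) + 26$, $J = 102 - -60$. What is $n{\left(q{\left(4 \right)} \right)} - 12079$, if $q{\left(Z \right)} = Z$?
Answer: $-11389$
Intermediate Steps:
$J = 162$ ($J = 102 + 60 = 162$)
$n{\left(E \right)} = 26 + E^{2} + 162 E$ ($n{\left(E \right)} = \left(E^{2} + 162 E\right) + 26 = 26 + E^{2} + 162 E$)
$n{\left(q{\left(4 \right)} \right)} - 12079 = \left(26 + 4^{2} + 162 \cdot 4\right) - 12079 = \left(26 + 16 + 648\right) - 12079 = 690 - 12079 = -11389$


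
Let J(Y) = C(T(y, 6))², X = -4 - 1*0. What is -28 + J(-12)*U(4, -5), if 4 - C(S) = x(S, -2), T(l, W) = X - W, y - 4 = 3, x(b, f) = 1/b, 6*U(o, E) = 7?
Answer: -5033/600 ≈ -8.3883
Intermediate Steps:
U(o, E) = 7/6 (U(o, E) = (⅙)*7 = 7/6)
y = 7 (y = 4 + 3 = 7)
X = -4 (X = -4 + 0 = -4)
T(l, W) = -4 - W
C(S) = 4 - 1/S
J(Y) = 1681/100 (J(Y) = (4 - 1/(-4 - 1*6))² = (4 - 1/(-4 - 6))² = (4 - 1/(-10))² = (4 - 1*(-⅒))² = (4 + ⅒)² = (41/10)² = 1681/100)
-28 + J(-12)*U(4, -5) = -28 + (1681/100)*(7/6) = -28 + 11767/600 = -5033/600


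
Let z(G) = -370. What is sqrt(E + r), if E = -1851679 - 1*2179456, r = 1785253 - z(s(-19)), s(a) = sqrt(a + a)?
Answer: 2*I*sqrt(561378) ≈ 1498.5*I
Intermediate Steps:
s(a) = sqrt(2)*sqrt(a) (s(a) = sqrt(2*a) = sqrt(2)*sqrt(a))
r = 1785623 (r = 1785253 - 1*(-370) = 1785253 + 370 = 1785623)
E = -4031135 (E = -1851679 - 2179456 = -4031135)
sqrt(E + r) = sqrt(-4031135 + 1785623) = sqrt(-2245512) = 2*I*sqrt(561378)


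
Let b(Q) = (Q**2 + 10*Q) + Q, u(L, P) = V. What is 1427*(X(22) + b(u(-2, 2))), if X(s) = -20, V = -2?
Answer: -54226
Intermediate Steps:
u(L, P) = -2
b(Q) = Q**2 + 11*Q
1427*(X(22) + b(u(-2, 2))) = 1427*(-20 - 2*(11 - 2)) = 1427*(-20 - 2*9) = 1427*(-20 - 18) = 1427*(-38) = -54226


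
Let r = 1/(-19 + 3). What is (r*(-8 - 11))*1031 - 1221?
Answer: 53/16 ≈ 3.3125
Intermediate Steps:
r = -1/16 (r = 1/(-16) = -1/16 ≈ -0.062500)
(r*(-8 - 11))*1031 - 1221 = -(-8 - 11)/16*1031 - 1221 = -1/16*(-19)*1031 - 1221 = (19/16)*1031 - 1221 = 19589/16 - 1221 = 53/16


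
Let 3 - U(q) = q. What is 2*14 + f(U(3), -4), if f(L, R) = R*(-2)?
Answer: 36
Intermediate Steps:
U(q) = 3 - q
f(L, R) = -2*R
2*14 + f(U(3), -4) = 2*14 - 2*(-4) = 28 + 8 = 36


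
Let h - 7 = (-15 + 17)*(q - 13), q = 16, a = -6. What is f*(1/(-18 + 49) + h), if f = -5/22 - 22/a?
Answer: 45854/1023 ≈ 44.823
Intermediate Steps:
h = 13 (h = 7 + (-15 + 17)*(16 - 13) = 7 + 2*3 = 7 + 6 = 13)
f = 227/66 (f = -5/22 - 22/(-6) = -5*1/22 - 22*(-1/6) = -5/22 + 11/3 = 227/66 ≈ 3.4394)
f*(1/(-18 + 49) + h) = 227*(1/(-18 + 49) + 13)/66 = 227*(1/31 + 13)/66 = (227/66)*(404/31) = 45854/1023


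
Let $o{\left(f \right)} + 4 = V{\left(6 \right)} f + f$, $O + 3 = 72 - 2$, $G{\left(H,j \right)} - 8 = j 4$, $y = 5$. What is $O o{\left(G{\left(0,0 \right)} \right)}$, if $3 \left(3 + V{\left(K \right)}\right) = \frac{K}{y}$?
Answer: $- \frac{5628}{5} \approx -1125.6$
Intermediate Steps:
$G{\left(H,j \right)} = 8 + 4 j$ ($G{\left(H,j \right)} = 8 + j 4 = 8 + 4 j$)
$O = 67$ ($O = -3 + \left(72 - 2\right) = -3 + 70 = 67$)
$V{\left(K \right)} = -3 + \frac{K}{15}$ ($V{\left(K \right)} = -3 + \frac{K \frac{1}{5}}{3} = -3 + \frac{\frac{1}{5} K}{3} = -3 + \frac{K}{15}$)
$o{\left(f \right)} = -4 - \frac{8 f}{5}$ ($o{\left(f \right)} = -4 + \left(\left(-3 + \frac{1}{15} \cdot 6\right) f + f\right) = -4 + \left(\left(-3 + \frac{2}{5}\right) f + f\right) = -4 + \left(- \frac{13 f}{5} + f\right) = -4 - \frac{8 f}{5}$)
$O o{\left(G{\left(0,0 \right)} \right)} = 67 \left(-4 - \frac{8 \left(8 + 4 \cdot 0\right)}{5}\right) = 67 \left(-4 - \frac{8 \left(8 + 0\right)}{5}\right) = 67 \left(-4 - \frac{64}{5}\right) = 67 \left(- \frac{84}{5}\right) = - \frac{5628}{5}$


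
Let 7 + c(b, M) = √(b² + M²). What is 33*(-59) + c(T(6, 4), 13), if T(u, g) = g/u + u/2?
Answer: -1954 + √1642/3 ≈ -1940.5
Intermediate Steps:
T(u, g) = u/2 + g/u (T(u, g) = g/u + u*(½) = g/u + u/2 = u/2 + g/u)
c(b, M) = -7 + √(M² + b²) (c(b, M) = -7 + √(b² + M²) = -7 + √(M² + b²))
33*(-59) + c(T(6, 4), 13) = 33*(-59) + (-7 + √(13² + ((½)*6 + 4/6)²)) = -1947 + (-7 + √(169 + (3 + 4*(⅙))²)) = -1947 + (-7 + √(169 + (3 + ⅔)²)) = -1947 + (-7 + √(169 + (11/3)²)) = -1947 + (-7 + √(169 + 121/9)) = -1947 + (-7 + √(1642/9)) = -1947 + (-7 + √1642/3) = -1954 + √1642/3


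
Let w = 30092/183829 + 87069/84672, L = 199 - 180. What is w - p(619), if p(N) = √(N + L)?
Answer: 6184585675/5188389696 - √638 ≈ -24.067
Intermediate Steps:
L = 19
p(N) = √(19 + N) (p(N) = √(N + 19) = √(19 + N))
w = 6184585675/5188389696 (w = 30092*(1/183829) + 87069*(1/84672) = 30092/183829 + 29023/28224 = 6184585675/5188389696 ≈ 1.1920)
w - p(619) = 6184585675/5188389696 - √(19 + 619) = 6184585675/5188389696 - √638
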